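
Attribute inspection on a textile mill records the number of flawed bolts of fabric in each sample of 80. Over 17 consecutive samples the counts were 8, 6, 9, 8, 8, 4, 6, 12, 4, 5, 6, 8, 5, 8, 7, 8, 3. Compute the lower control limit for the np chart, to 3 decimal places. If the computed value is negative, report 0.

p̄ = Σdᵢ / (k·n) = 115 / (17 × 80) = 0.08456
LCL = np̄ − 3·√(np̄(1−p̄)) = 6.7647 − 3 × 2.4885 = -0.7008 → 0 (negative, so LCL = 0)

0.000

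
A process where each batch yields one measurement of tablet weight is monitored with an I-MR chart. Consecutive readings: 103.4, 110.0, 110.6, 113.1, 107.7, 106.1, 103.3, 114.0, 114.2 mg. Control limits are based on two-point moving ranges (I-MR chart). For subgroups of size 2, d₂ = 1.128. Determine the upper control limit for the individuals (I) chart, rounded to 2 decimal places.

119.26

X̄ = (103.4 + 110.0 + 110.6 + 113.1 + 107.7 + 106.1 + 103.3 + 114.0 + 114.2) / 9 = 109.1556
Moving ranges: 6.6, 0.6, 2.5, 5.4, 1.6, 2.8, 10.7, 0.2; M̄R̄ = 30.4000 / 8 = 3.8000
UCL = X̄ + 3·M̄R̄/d₂ = 109.1556 + 3 × 3.8000 / 1.128 = 119.2619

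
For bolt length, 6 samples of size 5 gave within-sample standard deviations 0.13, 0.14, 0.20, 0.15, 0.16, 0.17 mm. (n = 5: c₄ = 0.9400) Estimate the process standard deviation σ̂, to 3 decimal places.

s̄ = (0.13 + 0.14 + 0.20 + 0.15 + 0.16 + 0.17) / 6 = 0.1583
σ̂ = s̄ / c₄ = 0.1583 / 0.9400 = 0.1684

0.168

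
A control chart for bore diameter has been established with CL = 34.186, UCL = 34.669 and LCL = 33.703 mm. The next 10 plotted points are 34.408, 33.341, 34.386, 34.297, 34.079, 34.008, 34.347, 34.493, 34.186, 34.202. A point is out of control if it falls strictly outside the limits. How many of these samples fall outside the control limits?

Compare each point to [33.703, 34.669]: sample 2 = 33.341 < LCL.

1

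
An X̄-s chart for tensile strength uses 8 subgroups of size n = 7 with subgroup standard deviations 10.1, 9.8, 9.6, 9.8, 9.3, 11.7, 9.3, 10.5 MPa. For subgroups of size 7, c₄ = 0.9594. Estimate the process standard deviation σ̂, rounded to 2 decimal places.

s̄ = (10.1 + 9.8 + 9.6 + 9.8 + 9.3 + 11.7 + 9.3 + 10.5) / 8 = 10.0125
σ̂ = s̄ / c₄ = 10.0125 / 0.9594 = 10.4362

10.44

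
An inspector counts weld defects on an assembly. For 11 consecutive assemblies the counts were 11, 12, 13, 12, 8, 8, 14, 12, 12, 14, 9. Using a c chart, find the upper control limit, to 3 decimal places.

21.477

c̄ = (11 + 12 + 13 + 12 + 8 + 8 + 14 + 12 + 12 + 14 + 9) / 11 = 125 / 11 = 11.3636
UCL = c̄ + 3√c̄ = 11.3636 + 3 × √11.3636 = 11.3636 + 3 × 3.3710 = 21.4766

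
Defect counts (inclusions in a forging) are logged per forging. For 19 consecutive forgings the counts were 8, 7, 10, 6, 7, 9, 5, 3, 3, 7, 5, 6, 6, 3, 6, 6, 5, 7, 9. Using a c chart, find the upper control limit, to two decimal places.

13.69

c̄ = (8 + 7 + 10 + 6 + 7 + 9 + 5 + 3 + 3 + 7 + 5 + 6 + 6 + 3 + 6 + 6 + 5 + 7 + 9) / 19 = 118 / 19 = 6.2105
UCL = c̄ + 3√c̄ = 6.2105 + 3 × √6.2105 = 6.2105 + 3 × 2.4921 = 13.6868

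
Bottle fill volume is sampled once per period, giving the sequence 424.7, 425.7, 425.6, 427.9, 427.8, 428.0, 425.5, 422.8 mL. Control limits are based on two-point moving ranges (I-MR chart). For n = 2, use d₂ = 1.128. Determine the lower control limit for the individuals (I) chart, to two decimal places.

X̄ = (424.7 + 425.7 + 425.6 + 427.9 + 427.8 + 428.0 + 425.5 + 422.8) / 8 = 426.0000
Moving ranges: 1.0, 0.1, 2.3, 0.1, 0.2, 2.5, 2.7; M̄R̄ = 8.9000 / 7 = 1.2714
LCL = X̄ − 3·M̄R̄/d₂ = 426.0000 − 3 × 1.2714 / 1.128 = 422.6185

422.62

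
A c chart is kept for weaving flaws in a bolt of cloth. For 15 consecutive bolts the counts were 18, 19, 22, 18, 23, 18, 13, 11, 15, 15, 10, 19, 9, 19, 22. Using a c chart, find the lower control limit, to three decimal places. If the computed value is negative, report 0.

4.461

c̄ = (18 + 19 + 22 + 18 + 23 + 18 + 13 + 11 + 15 + 15 + 10 + 19 + 9 + 19 + 22) / 15 = 251 / 15 = 16.7333
LCL = c̄ − 3√c̄ = 16.7333 − 3 × 4.0906 = 4.4614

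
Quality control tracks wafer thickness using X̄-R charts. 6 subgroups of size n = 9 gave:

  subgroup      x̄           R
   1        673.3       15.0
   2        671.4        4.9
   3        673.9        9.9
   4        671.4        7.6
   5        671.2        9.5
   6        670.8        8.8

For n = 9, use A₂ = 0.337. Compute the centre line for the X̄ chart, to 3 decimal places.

X̄̄ = (673.3 + 671.4 + 673.9 + 671.4 + 671.2 + 670.8) / 6 = 4032.0000 / 6 = 672.0000
CL = X̄̄ = 672.0000

672.000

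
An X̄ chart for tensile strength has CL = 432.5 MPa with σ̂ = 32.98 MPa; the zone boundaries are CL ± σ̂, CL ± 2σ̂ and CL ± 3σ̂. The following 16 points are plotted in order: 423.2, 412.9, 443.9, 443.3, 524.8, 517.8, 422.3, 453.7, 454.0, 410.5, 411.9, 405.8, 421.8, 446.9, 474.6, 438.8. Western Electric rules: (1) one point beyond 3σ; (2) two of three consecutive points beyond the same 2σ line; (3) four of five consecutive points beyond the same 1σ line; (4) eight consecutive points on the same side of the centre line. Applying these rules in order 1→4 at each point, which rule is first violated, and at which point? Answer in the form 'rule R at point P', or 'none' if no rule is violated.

rule 2 at point 6

Zone of each point (C = within 1σ̂, B = 1σ̂–2σ̂, A = 2σ̂–3σ̂, * = beyond 3σ̂; sign = side of CL): 1:-C, 2:-C, 3:+C, 4:+C, 5:+A, 6:+A, 7:-C, 8:+C, 9:+C, 10:-C, 11:-C, 12:-C, 13:-C, 14:+C, 15:+B, 16:+C
Rule 2 (two of three consecutive points beyond the same 2σ limit) is satisfied at point 6.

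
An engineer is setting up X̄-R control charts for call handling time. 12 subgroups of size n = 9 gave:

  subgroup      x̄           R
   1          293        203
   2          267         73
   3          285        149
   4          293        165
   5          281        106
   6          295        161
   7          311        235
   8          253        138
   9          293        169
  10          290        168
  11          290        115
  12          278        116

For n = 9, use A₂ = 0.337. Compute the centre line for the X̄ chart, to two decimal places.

X̄̄ = (293 + 267 + 285 + 293 + 281 + 295 + 311 + 253 + 293 + 290 + 290 + 278) / 12 = 3429.0000 / 12 = 285.7500
CL = X̄̄ = 285.7500

285.75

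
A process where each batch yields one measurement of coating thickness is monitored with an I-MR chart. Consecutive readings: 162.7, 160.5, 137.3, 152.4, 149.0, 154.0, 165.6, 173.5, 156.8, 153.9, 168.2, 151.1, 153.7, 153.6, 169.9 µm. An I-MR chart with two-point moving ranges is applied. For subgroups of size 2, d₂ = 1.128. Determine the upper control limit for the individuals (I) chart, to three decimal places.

X̄ = (162.7 + 160.5 + 137.3 + 152.4 + 149.0 + 154.0 + 165.6 + 173.5 + 156.8 + 153.9 + 168.2 + 151.1 + 153.7 + 153.6 + 169.9) / 15 = 157.4800
Moving ranges: 2.2, 23.2, 15.1, 3.4, 5.0, 11.6, 7.9, 16.7, 2.9, 14.3, 17.1, 2.6, 0.1, 16.3; M̄R̄ = 138.4000 / 14 = 9.8857
UCL = X̄ + 3·M̄R̄/d₂ = 157.4800 + 3 × 9.8857 / 1.128 = 183.7718

183.772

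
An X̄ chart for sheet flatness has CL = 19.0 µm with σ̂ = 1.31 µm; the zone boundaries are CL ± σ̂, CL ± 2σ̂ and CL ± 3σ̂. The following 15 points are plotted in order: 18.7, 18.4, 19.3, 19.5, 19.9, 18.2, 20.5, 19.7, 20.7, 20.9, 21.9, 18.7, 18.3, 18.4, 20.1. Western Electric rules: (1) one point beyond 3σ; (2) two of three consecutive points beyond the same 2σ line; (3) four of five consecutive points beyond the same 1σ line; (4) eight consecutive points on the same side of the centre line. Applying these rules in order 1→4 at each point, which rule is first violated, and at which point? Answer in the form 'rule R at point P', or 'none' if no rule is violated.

rule 3 at point 11

Zone of each point (C = within 1σ̂, B = 1σ̂–2σ̂, A = 2σ̂–3σ̂, * = beyond 3σ̂; sign = side of CL): 1:-C, 2:-C, 3:+C, 4:+C, 5:+C, 6:-C, 7:+B, 8:+C, 9:+B, 10:+B, 11:+A, 12:-C, 13:-C, 14:-C, 15:+C
Rule 3 (four of five consecutive points beyond the same 1σ limit) is satisfied at point 11.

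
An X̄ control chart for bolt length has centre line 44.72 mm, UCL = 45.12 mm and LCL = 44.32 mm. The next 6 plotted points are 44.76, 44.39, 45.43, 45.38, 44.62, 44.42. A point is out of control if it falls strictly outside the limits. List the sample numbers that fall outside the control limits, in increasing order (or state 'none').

Compare each point to [44.32, 45.12]: sample 3 = 45.43 > UCL; sample 4 = 45.38 > UCL.

3, 4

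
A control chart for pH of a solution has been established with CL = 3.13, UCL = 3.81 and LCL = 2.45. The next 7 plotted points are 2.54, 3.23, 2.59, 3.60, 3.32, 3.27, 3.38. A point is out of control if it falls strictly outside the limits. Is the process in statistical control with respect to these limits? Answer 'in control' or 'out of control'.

All 7 points lie within [2.45, 3.81].

in control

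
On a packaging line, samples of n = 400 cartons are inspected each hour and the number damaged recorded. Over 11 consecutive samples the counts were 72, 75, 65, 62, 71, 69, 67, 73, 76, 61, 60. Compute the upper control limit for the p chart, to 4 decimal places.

0.2271

p̄ = Σdᵢ / (k·n) = 751 / (11 × 400) = 0.17068
UCL = p̄ + 3·√(p̄(1−p̄)/n) = 0.17068 + 3 × √(0.17068×0.82932/400) = 0.17068 + 3 × 0.01881 = 0.22712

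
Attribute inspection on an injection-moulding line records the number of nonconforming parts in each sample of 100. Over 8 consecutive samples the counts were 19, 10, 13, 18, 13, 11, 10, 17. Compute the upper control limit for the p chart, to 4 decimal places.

p̄ = Σdᵢ / (k·n) = 111 / (8 × 100) = 0.13875
UCL = p̄ + 3·√(p̄(1−p̄)/n) = 0.13875 + 3 × √(0.13875×0.86125/100) = 0.13875 + 3 × 0.03457 = 0.24246

0.2425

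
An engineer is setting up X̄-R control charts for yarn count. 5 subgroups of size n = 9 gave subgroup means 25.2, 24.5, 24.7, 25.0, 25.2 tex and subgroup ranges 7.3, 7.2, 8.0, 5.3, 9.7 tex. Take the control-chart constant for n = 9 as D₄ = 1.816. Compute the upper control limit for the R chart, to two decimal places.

R̄ = (7.3 + 7.2 + 8.0 + 5.3 + 9.7) / 5 = 37.5000 / 5 = 7.5000
UCL_R = D₄·R̄ = 1.816 × 7.5000 = 13.6200

13.62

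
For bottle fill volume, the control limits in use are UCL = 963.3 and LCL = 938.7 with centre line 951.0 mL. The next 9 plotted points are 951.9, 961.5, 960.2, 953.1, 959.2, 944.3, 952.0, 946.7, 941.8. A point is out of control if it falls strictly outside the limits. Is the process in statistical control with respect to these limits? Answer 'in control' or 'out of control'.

All 9 points lie within [938.7, 963.3].

in control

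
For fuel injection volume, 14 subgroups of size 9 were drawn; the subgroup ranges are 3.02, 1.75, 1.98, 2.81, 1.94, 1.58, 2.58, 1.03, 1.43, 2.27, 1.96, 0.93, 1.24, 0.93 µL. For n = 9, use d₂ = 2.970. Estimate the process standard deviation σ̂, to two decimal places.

R̄ = (3.02 + 1.75 + 1.98 + 2.81 + 1.94 + 1.58 + 2.58 + 1.03 + 1.43 + 2.27 + 1.96 + 0.93 + 1.24 + 0.93) / 14 = 1.8179
σ̂ = R̄ / d₂ = 1.8179 / 2.970 = 0.6121

0.61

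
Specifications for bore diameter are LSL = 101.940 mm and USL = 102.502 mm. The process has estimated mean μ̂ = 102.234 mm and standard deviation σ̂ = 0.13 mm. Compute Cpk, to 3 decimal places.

Cpu = (USL − μ̂) / (3σ̂) = (102.502 − 102.234) / (3 × 0.13) = 0.6872; Cpl = (μ̂ − LSL) / (3σ̂) = (102.234 − 101.940) / (3 × 0.13) = 0.7538; Cpk = min(Cpu, Cpl) = 0.6872

0.687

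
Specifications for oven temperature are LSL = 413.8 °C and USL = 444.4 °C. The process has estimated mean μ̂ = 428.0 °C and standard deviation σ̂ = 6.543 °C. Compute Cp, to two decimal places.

0.78

Cp = (USL − LSL) / (6σ̂) = (444.4 − 413.8) / (6 × 6.543) = 30.6000 / 39.2580 = 0.7795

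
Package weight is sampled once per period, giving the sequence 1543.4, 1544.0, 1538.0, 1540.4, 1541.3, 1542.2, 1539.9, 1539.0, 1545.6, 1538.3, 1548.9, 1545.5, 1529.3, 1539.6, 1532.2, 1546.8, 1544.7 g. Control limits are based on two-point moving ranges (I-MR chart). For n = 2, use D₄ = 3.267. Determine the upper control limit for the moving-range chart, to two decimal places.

Moving ranges: 0.6, 6.0, 2.4, 0.9, 0.9, 2.3, 0.9, 6.6, 7.3, 10.6, 3.4, 16.2, 10.3, 7.4, 14.6, 2.1; M̄R̄ = 92.5000 / 16 = 5.7812
UCL_MR = D₄·M̄R̄ = 3.267 × 5.7812 = 18.8873

18.89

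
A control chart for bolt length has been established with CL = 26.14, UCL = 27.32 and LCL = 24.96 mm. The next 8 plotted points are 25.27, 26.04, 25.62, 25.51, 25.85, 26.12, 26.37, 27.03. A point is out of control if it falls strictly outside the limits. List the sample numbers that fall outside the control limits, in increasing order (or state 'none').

All 8 points lie within [24.96, 27.32].

none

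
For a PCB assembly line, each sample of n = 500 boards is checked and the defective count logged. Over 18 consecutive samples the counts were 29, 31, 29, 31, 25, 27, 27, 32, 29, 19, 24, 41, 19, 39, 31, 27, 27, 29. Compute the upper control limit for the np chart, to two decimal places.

44.26

p̄ = Σdᵢ / (k·n) = 516 / (18 × 500) = 0.05733
UCL = np̄ + 3·√(np̄(1−p̄)) = 28.6667 + 3 × √(28.6667×0.94267) = 28.6667 + 3 × 5.1984 = 44.2618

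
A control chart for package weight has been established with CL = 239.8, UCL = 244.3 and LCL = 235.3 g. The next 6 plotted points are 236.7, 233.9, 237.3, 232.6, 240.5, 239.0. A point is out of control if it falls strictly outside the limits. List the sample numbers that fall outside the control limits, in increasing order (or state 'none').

Compare each point to [235.3, 244.3]: sample 2 = 233.9 < LCL; sample 4 = 232.6 < LCL.

2, 4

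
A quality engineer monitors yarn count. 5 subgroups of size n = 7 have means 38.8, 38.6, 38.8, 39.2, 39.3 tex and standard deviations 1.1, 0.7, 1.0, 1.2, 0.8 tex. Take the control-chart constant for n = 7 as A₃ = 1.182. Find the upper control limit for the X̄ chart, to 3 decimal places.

X̄̄ = (38.8 + 38.6 + 38.8 + 39.2 + 39.3) / 5 = 38.9400
s̄ = (1.1 + 0.7 + 1.0 + 1.2 + 0.8) / 5 = 0.9600
UCL = X̄̄ + A₃·s̄ = 38.9400 + 1.182 × 0.9600 = 40.0747

40.075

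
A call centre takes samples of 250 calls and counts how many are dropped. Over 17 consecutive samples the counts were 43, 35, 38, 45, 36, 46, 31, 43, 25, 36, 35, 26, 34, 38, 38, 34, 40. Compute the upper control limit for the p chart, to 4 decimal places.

0.2137

p̄ = Σdᵢ / (k·n) = 623 / (17 × 250) = 0.14659
UCL = p̄ + 3·√(p̄(1−p̄)/n) = 0.14659 + 3 × √(0.14659×0.85341/250) = 0.14659 + 3 × 0.02237 = 0.21370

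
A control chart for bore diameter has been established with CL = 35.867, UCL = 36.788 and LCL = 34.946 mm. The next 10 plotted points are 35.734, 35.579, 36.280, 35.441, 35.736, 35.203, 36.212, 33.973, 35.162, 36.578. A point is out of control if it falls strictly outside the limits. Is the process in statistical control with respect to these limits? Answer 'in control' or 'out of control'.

Compare each point to [34.946, 36.788]: sample 8 = 33.973 < LCL.

out of control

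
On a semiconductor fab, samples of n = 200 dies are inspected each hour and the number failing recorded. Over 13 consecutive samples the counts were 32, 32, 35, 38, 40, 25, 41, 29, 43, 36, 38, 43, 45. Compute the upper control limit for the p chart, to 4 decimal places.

p̄ = Σdᵢ / (k·n) = 477 / (13 × 200) = 0.18346
UCL = p̄ + 3·√(p̄(1−p̄)/n) = 0.18346 + 3 × √(0.18346×0.81654/200) = 0.18346 + 3 × 0.02737 = 0.26557

0.2656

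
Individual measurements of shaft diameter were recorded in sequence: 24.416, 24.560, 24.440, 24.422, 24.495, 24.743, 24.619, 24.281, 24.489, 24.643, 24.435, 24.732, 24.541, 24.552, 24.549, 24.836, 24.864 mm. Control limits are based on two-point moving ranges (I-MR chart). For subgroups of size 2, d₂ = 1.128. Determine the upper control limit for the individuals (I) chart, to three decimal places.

24.973

X̄ = (24.416 + 24.560 + 24.440 + 24.422 + 24.495 + 24.743 + 24.619 + 24.281 + 24.489 + 24.643 + 24.435 + 24.732 + 24.541 + 24.552 + 24.549 + 24.836 + 24.864) / 17 = 24.5657
Moving ranges: 0.144, 0.120, 0.018, 0.073, 0.248, 0.124, 0.338, 0.208, 0.154, 0.208, 0.297, 0.191, 0.011, 0.003, 0.287, 0.028; M̄R̄ = 2.4520 / 16 = 0.1532
UCL = X̄ + 3·M̄R̄/d₂ = 24.5657 + 3 × 0.1532 / 1.128 = 24.9733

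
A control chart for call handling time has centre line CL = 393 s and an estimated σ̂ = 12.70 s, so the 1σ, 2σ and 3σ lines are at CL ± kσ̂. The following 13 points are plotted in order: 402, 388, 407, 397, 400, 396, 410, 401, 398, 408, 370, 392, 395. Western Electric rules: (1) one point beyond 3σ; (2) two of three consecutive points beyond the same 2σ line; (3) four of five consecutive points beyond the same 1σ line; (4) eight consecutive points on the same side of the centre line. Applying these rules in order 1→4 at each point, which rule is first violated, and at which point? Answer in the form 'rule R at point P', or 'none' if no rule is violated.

rule 4 at point 10

Zone of each point (C = within 1σ̂, B = 1σ̂–2σ̂, A = 2σ̂–3σ̂, * = beyond 3σ̂; sign = side of CL): 1:+C, 2:-C, 3:+B, 4:+C, 5:+C, 6:+C, 7:+B, 8:+C, 9:+C, 10:+B, 11:-B, 12:-C, 13:+C
Rule 4 (eight consecutive points on the same side of the centre line) is satisfied at point 10.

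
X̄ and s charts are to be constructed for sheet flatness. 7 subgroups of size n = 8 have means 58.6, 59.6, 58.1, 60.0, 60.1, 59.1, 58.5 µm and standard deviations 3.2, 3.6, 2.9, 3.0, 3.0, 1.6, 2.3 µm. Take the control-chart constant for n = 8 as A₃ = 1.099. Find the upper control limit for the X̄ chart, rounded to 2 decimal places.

62.22

X̄̄ = (58.6 + 59.6 + 58.1 + 60.0 + 60.1 + 59.1 + 58.5) / 7 = 59.1429
s̄ = (3.2 + 3.6 + 2.9 + 3.0 + 3.0 + 1.6 + 2.3) / 7 = 2.8000
UCL = X̄̄ + A₃·s̄ = 59.1429 + 1.099 × 2.8000 = 62.2201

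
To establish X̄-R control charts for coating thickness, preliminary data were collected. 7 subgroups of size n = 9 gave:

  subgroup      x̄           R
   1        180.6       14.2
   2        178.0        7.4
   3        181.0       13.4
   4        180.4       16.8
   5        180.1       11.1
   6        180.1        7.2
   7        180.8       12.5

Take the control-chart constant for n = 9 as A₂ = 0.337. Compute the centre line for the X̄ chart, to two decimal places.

X̄̄ = (180.6 + 178.0 + 181.0 + 180.4 + 180.1 + 180.1 + 180.8) / 7 = 1261.0000 / 7 = 180.1429
CL = X̄̄ = 180.1429

180.14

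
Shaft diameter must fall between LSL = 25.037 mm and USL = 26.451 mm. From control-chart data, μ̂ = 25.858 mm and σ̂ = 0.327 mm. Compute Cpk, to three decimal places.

Cpu = (USL − μ̂) / (3σ̂) = (26.451 − 25.858) / (3 × 0.327) = 0.6045; Cpl = (μ̂ − LSL) / (3σ̂) = (25.858 − 25.037) / (3 × 0.327) = 0.8369; Cpk = min(Cpu, Cpl) = 0.6045

0.604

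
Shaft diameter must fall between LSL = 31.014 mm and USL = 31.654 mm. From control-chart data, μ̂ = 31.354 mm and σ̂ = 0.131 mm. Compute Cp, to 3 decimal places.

0.814

Cp = (USL − LSL) / (6σ̂) = (31.654 − 31.014) / (6 × 0.131) = 0.6400 / 0.7860 = 0.8142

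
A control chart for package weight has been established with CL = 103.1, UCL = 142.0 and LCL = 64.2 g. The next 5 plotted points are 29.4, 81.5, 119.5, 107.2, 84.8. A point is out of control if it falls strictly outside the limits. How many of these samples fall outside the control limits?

1

Compare each point to [64.2, 142.0]: sample 1 = 29.4 < LCL.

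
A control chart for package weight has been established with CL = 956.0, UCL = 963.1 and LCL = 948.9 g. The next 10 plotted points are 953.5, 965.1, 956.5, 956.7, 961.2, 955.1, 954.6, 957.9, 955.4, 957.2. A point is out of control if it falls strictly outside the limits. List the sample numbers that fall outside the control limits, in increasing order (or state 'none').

Compare each point to [948.9, 963.1]: sample 2 = 965.1 > UCL.

2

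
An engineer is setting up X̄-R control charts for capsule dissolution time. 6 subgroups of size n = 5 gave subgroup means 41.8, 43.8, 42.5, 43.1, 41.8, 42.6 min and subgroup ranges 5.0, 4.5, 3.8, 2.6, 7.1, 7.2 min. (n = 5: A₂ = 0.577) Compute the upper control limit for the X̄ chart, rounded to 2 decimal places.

X̄̄ = (41.8 + 43.8 + 42.5 + 43.1 + 41.8 + 42.6) / 6 = 255.6000 / 6 = 42.6000
R̄ = (5.0 + 4.5 + 3.8 + 2.6 + 7.1 + 7.2) / 6 = 30.2000 / 6 = 5.0333
UCL = X̄̄ + A₂·R̄ = 42.6000 + 0.577 × 5.0333 = 45.5042

45.50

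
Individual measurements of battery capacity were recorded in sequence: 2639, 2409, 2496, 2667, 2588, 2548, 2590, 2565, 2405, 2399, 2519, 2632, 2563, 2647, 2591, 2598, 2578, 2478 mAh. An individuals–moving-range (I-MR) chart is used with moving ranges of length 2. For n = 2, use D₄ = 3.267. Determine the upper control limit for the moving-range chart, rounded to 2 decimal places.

Moving ranges: 230, 87, 171, 79, 40, 42, 25, 160, 6, 120, 113, 69, 84, 56, 7, 20, 100; M̄R̄ = 1409.0000 / 17 = 82.8824
UCL_MR = D₄·M̄R̄ = 3.267 × 82.8824 = 270.7766

270.78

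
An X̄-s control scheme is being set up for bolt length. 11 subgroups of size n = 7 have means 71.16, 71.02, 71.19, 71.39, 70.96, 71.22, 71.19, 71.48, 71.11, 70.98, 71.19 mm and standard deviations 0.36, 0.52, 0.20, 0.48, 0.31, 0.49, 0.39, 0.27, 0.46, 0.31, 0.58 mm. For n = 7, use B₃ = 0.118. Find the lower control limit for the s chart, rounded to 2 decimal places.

0.05

s̄ = (0.36 + 0.52 + 0.20 + 0.48 + 0.31 + 0.49 + 0.39 + 0.27 + 0.46 + 0.31 + 0.58) / 11 = 0.3973
LCL_s = B₃·s̄ = 0.118 × 0.3973 = 0.0469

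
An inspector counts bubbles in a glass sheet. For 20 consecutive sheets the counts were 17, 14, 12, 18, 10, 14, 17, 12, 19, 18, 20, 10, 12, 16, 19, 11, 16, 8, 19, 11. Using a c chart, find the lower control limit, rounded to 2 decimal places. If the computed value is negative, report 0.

c̄ = (17 + 14 + 12 + 18 + 10 + 14 + 17 + 12 + 19 + 18 + 20 + 10 + 12 + 16 + 19 + 11 + 16 + 8 + 19 + 11) / 20 = 293 / 20 = 14.6500
LCL = c̄ − 3√c̄ = 14.6500 − 3 × 3.8275 = 3.1674

3.17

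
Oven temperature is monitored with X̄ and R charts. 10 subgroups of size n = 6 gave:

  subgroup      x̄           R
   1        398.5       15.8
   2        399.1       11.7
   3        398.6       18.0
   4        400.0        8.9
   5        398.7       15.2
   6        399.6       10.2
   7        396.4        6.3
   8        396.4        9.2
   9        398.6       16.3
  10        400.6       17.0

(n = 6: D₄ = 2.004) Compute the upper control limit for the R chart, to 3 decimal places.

25.771

R̄ = (15.8 + 11.7 + 18.0 + 8.9 + 15.2 + 10.2 + 6.3 + 9.2 + 16.3 + 17.0) / 10 = 128.6000 / 10 = 12.8600
UCL_R = D₄·R̄ = 2.004 × 12.8600 = 25.7714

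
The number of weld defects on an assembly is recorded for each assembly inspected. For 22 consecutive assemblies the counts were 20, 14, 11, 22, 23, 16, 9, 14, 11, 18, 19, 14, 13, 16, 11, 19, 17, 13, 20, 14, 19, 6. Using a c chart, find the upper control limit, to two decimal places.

c̄ = (20 + 14 + 11 + 22 + 23 + 16 + 9 + 14 + 11 + 18 + 19 + 14 + 13 + 16 + 11 + 19 + 17 + 13 + 20 + 14 + 19 + 6) / 22 = 339 / 22 = 15.4091
UCL = c̄ + 3√c̄ = 15.4091 + 3 × √15.4091 = 15.4091 + 3 × 3.9254 = 27.1854

27.19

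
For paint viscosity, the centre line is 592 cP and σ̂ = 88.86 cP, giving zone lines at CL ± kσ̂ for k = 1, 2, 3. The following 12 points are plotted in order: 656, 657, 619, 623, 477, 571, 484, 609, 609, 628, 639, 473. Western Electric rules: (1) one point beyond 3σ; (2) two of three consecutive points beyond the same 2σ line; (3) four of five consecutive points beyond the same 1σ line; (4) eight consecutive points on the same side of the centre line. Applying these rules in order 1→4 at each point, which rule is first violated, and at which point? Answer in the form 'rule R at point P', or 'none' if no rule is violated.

Zone of each point (C = within 1σ̂, B = 1σ̂–2σ̂, A = 2σ̂–3σ̂, * = beyond 3σ̂; sign = side of CL): 1:+C, 2:+C, 3:+C, 4:+C, 5:-B, 6:-C, 7:-B, 8:+C, 9:+C, 10:+C, 11:+C, 12:-B
No rule fires across all 12 points.

none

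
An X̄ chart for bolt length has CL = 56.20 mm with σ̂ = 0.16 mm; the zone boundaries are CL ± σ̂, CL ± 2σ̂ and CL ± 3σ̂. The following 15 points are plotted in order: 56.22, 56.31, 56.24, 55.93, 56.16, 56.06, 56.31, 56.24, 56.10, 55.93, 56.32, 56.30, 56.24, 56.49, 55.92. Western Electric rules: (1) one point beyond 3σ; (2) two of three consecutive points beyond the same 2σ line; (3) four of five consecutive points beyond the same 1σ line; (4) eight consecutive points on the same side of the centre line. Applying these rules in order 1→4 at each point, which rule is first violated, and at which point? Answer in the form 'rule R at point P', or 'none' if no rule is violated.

Zone of each point (C = within 1σ̂, B = 1σ̂–2σ̂, A = 2σ̂–3σ̂, * = beyond 3σ̂; sign = side of CL): 1:+C, 2:+C, 3:+C, 4:-B, 5:-C, 6:-C, 7:+C, 8:+C, 9:-C, 10:-B, 11:+C, 12:+C, 13:+C, 14:+B, 15:-B
No rule fires across all 15 points.

none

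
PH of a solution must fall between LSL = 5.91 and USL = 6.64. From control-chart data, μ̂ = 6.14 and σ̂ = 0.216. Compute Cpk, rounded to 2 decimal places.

0.35

Cpu = (USL − μ̂) / (3σ̂) = (6.64 − 6.14) / (3 × 0.216) = 0.7716; Cpl = (μ̂ − LSL) / (3σ̂) = (6.14 − 5.91) / (3 × 0.216) = 0.3549; Cpk = min(Cpu, Cpl) = 0.3549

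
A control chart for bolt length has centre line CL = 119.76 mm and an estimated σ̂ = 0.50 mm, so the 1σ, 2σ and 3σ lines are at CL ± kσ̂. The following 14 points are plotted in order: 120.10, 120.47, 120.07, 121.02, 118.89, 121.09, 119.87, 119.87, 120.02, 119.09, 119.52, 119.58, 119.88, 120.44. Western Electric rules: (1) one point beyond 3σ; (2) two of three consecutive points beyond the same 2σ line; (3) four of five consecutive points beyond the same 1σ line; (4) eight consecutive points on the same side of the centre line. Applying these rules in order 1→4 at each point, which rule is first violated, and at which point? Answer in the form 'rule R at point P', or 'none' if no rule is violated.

rule 2 at point 6

Zone of each point (C = within 1σ̂, B = 1σ̂–2σ̂, A = 2σ̂–3σ̂, * = beyond 3σ̂; sign = side of CL): 1:+C, 2:+B, 3:+C, 4:+A, 5:-B, 6:+A, 7:+C, 8:+C, 9:+C, 10:-B, 11:-C, 12:-C, 13:+C, 14:+B
Rule 2 (two of three consecutive points beyond the same 2σ limit) is satisfied at point 6.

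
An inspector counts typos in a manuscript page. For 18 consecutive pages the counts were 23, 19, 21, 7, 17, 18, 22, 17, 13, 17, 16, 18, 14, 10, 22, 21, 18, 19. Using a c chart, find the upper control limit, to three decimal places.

c̄ = (23 + 19 + 21 + 7 + 17 + 18 + 22 + 17 + 13 + 17 + 16 + 18 + 14 + 10 + 22 + 21 + 18 + 19) / 18 = 312 / 18 = 17.3333
UCL = c̄ + 3√c̄ = 17.3333 + 3 × √17.3333 = 17.3333 + 3 × 4.1633 = 29.8233

29.823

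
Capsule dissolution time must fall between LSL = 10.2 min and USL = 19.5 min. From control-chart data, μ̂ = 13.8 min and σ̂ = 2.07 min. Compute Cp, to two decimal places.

Cp = (USL − LSL) / (6σ̂) = (19.5 − 10.2) / (6 × 2.07) = 9.3000 / 12.4200 = 0.7488

0.75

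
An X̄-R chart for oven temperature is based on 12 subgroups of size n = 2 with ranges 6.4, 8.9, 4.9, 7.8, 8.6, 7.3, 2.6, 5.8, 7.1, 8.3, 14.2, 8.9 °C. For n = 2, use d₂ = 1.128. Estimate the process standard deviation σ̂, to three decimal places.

R̄ = (6.4 + 8.9 + 4.9 + 7.8 + 8.6 + 7.3 + 2.6 + 5.8 + 7.1 + 8.3 + 14.2 + 8.9) / 12 = 7.5667
σ̂ = R̄ / d₂ = 7.5667 / 1.128 = 6.7080

6.708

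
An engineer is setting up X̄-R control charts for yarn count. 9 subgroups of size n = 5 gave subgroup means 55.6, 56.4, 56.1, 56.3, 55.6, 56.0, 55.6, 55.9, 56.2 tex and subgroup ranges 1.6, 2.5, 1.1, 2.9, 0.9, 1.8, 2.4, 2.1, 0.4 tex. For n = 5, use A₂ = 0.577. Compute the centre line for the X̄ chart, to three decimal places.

X̄̄ = (55.6 + 56.4 + 56.1 + 56.3 + 55.6 + 56.0 + 55.6 + 55.9 + 56.2) / 9 = 503.7000 / 9 = 55.9667
CL = X̄̄ = 55.9667

55.967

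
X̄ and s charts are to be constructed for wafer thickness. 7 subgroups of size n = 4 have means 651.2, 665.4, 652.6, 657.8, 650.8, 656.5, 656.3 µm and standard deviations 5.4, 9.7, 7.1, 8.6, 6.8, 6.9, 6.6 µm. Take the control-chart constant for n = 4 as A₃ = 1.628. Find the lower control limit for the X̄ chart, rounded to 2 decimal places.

X̄̄ = (651.2 + 665.4 + 652.6 + 657.8 + 650.8 + 656.5 + 656.3) / 7 = 655.8000
s̄ = (5.4 + 9.7 + 7.1 + 8.6 + 6.8 + 6.9 + 6.6) / 7 = 7.3000
LCL = X̄̄ − A₃·s̄ = 655.8000 − 1.628 × 7.3000 = 643.9156

643.92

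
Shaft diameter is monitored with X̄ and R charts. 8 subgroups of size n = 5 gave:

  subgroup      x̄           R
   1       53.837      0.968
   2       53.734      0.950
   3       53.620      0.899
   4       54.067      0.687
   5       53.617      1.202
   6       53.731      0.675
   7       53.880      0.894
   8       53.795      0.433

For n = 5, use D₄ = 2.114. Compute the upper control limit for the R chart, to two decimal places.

R̄ = (0.968 + 0.950 + 0.899 + 0.687 + 1.202 + 0.675 + 0.894 + 0.433) / 8 = 6.7080 / 8 = 0.8385
UCL_R = D₄·R̄ = 2.114 × 0.8385 = 1.7726

1.77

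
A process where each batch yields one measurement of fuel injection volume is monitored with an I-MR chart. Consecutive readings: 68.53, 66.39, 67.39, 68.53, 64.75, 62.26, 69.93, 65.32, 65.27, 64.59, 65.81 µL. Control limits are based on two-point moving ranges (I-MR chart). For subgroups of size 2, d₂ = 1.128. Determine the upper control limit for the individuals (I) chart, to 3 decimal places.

X̄ = (68.53 + 66.39 + 67.39 + 68.53 + 64.75 + 62.26 + 69.93 + 65.32 + 65.27 + 64.59 + 65.81) / 11 = 66.2518
Moving ranges: 2.14, 1.00, 1.14, 3.78, 2.49, 7.67, 4.61, 0.05, 0.68, 1.22; M̄R̄ = 24.7800 / 10 = 2.4780
UCL = X̄ + 3·M̄R̄/d₂ = 66.2518 + 3 × 2.4780 / 1.128 = 72.8422

72.842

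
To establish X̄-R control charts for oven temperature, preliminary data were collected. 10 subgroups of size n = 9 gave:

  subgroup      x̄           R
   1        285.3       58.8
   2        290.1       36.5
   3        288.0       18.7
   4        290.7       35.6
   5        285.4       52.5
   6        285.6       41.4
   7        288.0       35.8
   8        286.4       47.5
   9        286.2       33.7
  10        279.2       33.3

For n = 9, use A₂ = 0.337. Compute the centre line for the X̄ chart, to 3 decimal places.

X̄̄ = (285.3 + 290.1 + 288.0 + 290.7 + 285.4 + 285.6 + 288.0 + 286.4 + 286.2 + 279.2) / 10 = 2864.9000 / 10 = 286.4900
CL = X̄̄ = 286.4900

286.490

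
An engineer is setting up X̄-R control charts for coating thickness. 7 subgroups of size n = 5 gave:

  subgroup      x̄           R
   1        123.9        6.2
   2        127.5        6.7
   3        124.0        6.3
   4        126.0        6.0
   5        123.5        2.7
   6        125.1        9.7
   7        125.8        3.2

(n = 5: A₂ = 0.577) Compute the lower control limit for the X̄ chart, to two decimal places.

X̄̄ = (123.9 + 127.5 + 124.0 + 126.0 + 123.5 + 125.1 + 125.8) / 7 = 875.8000 / 7 = 125.1143
R̄ = (6.2 + 6.7 + 6.3 + 6.0 + 2.7 + 9.7 + 3.2) / 7 = 40.8000 / 7 = 5.8286
LCL = X̄̄ − A₂·R̄ = 125.1143 − 0.577 × 5.8286 = 121.7512

121.75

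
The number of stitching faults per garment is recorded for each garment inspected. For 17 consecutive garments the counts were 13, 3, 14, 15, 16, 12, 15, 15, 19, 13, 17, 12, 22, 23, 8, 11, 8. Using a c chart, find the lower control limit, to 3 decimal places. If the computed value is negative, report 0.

c̄ = (13 + 3 + 14 + 15 + 16 + 12 + 15 + 15 + 19 + 13 + 17 + 12 + 22 + 23 + 8 + 11 + 8) / 17 = 236 / 17 = 13.8824
LCL = c̄ − 3√c̄ = 13.8824 − 3 × 3.7259 = 2.7046

2.705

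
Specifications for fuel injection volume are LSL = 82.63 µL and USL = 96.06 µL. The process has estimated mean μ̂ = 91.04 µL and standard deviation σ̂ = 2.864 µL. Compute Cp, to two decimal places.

Cp = (USL − LSL) / (6σ̂) = (96.06 − 82.63) / (6 × 2.864) = 13.4300 / 17.1840 = 0.7815

0.78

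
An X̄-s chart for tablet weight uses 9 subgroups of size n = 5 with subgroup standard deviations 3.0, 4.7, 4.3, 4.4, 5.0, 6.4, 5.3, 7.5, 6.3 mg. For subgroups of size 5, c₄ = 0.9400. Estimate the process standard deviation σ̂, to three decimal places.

5.544

s̄ = (3.0 + 4.7 + 4.3 + 4.4 + 5.0 + 6.4 + 5.3 + 7.5 + 6.3) / 9 = 5.2111
σ̂ = s̄ / c₄ = 5.2111 / 0.9400 = 5.5437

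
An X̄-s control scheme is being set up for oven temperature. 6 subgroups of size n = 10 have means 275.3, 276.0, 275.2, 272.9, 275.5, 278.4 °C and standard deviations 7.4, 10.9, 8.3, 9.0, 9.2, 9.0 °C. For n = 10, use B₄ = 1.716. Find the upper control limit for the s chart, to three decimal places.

s̄ = (7.4 + 10.9 + 8.3 + 9.0 + 9.2 + 9.0) / 6 = 8.9667
UCL_s = B₄·s̄ = 1.716 × 8.9667 = 15.3868

15.387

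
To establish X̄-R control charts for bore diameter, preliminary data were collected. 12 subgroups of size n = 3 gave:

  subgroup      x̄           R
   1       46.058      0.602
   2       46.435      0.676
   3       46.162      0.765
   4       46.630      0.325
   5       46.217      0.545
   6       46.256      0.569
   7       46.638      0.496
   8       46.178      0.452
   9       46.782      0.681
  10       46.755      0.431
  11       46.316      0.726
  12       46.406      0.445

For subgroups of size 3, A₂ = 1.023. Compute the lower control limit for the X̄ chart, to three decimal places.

X̄̄ = (46.058 + 46.435 + 46.162 + 46.630 + 46.217 + 46.256 + 46.638 + 46.178 + 46.782 + 46.755 + 46.316 + 46.406) / 12 = 556.8330 / 12 = 46.4027
R̄ = (0.602 + 0.676 + 0.765 + 0.325 + 0.545 + 0.569 + 0.496 + 0.452 + 0.681 + 0.431 + 0.726 + 0.445) / 12 = 6.7130 / 12 = 0.5594
LCL = X̄̄ − A₂·R̄ = 46.4027 − 1.023 × 0.5594 = 45.8305

45.830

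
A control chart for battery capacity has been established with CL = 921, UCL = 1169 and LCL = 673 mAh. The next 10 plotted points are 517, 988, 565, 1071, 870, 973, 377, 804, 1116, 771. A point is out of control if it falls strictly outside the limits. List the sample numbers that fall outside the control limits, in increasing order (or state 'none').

1, 3, 7

Compare each point to [673, 1169]: sample 1 = 517 < LCL; sample 3 = 565 < LCL; sample 7 = 377 < LCL.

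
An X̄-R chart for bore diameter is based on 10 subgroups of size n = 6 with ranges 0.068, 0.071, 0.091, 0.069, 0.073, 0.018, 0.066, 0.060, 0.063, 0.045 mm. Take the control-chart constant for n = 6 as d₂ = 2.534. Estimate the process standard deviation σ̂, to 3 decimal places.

R̄ = (0.068 + 0.071 + 0.091 + 0.069 + 0.073 + 0.018 + 0.066 + 0.060 + 0.063 + 0.045) / 10 = 0.0624
σ̂ = R̄ / d₂ = 0.0624 / 2.534 = 0.0246

0.025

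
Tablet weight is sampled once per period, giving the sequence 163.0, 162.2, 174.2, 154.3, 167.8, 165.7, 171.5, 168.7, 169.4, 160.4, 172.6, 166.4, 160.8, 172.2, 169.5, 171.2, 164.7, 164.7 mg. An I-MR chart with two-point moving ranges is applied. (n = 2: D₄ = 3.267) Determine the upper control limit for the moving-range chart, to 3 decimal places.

21.697

Moving ranges: 0.8, 12.0, 19.9, 13.5, 2.1, 5.8, 2.8, 0.7, 9.0, 12.2, 6.2, 5.6, 11.4, 2.7, 1.7, 6.5, 0.0; M̄R̄ = 112.9000 / 17 = 6.6412
UCL_MR = D₄·M̄R̄ = 3.267 × 6.6412 = 21.6967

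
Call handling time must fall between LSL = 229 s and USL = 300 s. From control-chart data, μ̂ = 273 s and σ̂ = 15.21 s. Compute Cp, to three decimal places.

0.778

Cp = (USL − LSL) / (6σ̂) = (300 − 229) / (6 × 15.21) = 71.0000 / 91.2600 = 0.7780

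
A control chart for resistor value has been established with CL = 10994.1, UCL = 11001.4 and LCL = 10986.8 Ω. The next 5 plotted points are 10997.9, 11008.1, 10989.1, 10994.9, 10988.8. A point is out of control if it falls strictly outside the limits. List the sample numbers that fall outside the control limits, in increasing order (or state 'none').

Compare each point to [10986.8, 11001.4]: sample 2 = 11008.1 > UCL.

2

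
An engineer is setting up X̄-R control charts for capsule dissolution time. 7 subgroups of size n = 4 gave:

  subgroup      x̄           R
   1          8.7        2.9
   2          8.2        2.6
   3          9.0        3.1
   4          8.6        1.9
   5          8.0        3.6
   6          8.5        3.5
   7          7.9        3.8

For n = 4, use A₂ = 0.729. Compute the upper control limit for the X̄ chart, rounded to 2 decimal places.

10.64

X̄̄ = (8.7 + 8.2 + 9.0 + 8.6 + 8.0 + 8.5 + 7.9) / 7 = 58.9000 / 7 = 8.4143
R̄ = (2.9 + 2.6 + 3.1 + 1.9 + 3.6 + 3.5 + 3.8) / 7 = 21.4000 / 7 = 3.0571
UCL = X̄̄ + A₂·R̄ = 8.4143 + 0.729 × 3.0571 = 10.6429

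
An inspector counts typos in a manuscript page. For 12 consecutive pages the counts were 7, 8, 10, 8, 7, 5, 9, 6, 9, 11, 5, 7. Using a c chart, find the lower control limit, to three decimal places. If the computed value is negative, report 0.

c̄ = (7 + 8 + 10 + 8 + 7 + 5 + 9 + 6 + 9 + 11 + 5 + 7) / 12 = 92 / 12 = 7.6667
LCL = c̄ − 3√c̄ = 7.6667 − 3 × 2.7689 = -0.6400 → 0 (cannot be negative)

0.000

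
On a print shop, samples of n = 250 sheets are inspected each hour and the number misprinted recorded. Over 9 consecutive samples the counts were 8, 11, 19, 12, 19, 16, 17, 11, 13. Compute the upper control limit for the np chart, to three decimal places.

p̄ = Σdᵢ / (k·n) = 126 / (9 × 250) = 0.05600
UCL = np̄ + 3·√(np̄(1−p̄)) = 14.0000 + 3 × √(14.0000×0.94400) = 14.0000 + 3 × 3.6354 = 24.9061

24.906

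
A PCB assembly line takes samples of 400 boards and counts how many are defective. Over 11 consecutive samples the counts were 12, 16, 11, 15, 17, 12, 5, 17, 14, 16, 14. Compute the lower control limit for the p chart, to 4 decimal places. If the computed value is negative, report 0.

0.0067

p̄ = Σdᵢ / (k·n) = 149 / (11 × 400) = 0.03386
LCL = p̄ − 3·√(p̄(1−p̄)/n) = 0.03386 − 3 × 0.00904 = 0.00673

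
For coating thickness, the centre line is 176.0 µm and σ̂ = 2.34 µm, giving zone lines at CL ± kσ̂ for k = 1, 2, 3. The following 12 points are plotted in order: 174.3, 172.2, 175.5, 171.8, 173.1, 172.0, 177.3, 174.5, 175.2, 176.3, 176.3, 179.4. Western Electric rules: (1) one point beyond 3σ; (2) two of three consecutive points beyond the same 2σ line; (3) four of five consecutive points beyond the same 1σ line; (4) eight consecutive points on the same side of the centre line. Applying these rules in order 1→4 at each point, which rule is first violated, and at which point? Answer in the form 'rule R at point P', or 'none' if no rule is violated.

rule 3 at point 6

Zone of each point (C = within 1σ̂, B = 1σ̂–2σ̂, A = 2σ̂–3σ̂, * = beyond 3σ̂; sign = side of CL): 1:-C, 2:-B, 3:-C, 4:-B, 5:-B, 6:-B, 7:+C, 8:-C, 9:-C, 10:+C, 11:+C, 12:+B
Rule 3 (four of five consecutive points beyond the same 1σ limit) is satisfied at point 6.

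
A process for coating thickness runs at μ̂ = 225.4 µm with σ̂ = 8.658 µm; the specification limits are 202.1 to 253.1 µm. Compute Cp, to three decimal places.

Cp = (USL − LSL) / (6σ̂) = (253.1 − 202.1) / (6 × 8.658) = 51.0000 / 51.9480 = 0.9818

0.982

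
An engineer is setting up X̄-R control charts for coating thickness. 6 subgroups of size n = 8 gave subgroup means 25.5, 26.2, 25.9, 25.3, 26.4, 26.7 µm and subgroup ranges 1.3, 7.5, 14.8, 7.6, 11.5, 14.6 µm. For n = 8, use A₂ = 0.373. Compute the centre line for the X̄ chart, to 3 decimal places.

X̄̄ = (25.5 + 26.2 + 25.9 + 25.3 + 26.4 + 26.7) / 6 = 156.0000 / 6 = 26.0000
CL = X̄̄ = 26.0000

26.000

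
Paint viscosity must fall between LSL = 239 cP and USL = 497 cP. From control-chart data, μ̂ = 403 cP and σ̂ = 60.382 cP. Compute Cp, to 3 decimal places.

0.712

Cp = (USL − LSL) / (6σ̂) = (497 − 239) / (6 × 60.382) = 258.0000 / 362.2920 = 0.7121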